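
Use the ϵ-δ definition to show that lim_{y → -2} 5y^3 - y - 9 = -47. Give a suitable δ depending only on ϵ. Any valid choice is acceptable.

δ = min(2, ϵ/139)

Let ϵ > 0. We want δ > 0 such that 0 < |y + 2| < δ implies |(5y^3 - y - 9) + 47| < ϵ.
(5y^3 - y - 9) + 47 = 5y^3 - y + 38 = (y + 2)(5y^2 - 10y + 19).
So |(5y^3 - y - 9) + 47| = |y + 2|·|5y^2 - 10y + 19|.
Require δ ≤ 2. Then |y + 2| < 2 gives |y| < 4, and by the triangle inequality |5y^2 - 10y + 19| ≤ 5·4^2 + 10·4 + 19 = 139.
Hence |(5y^3 - y - 9) + 47| ≤ 139|y + 2| < ϵ provided |y + 2| < ϵ/139.
Choosing δ = min(2, ϵ/139) ensures both conditions, hence |(5y^3 - y - 9) + 47| < ϵ.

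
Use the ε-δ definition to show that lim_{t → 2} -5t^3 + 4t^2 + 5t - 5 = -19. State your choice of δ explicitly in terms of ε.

δ = min(1, ε/70)

Let ε > 0. We want δ > 0 such that 0 < |t − 2| < δ implies |(-5t^3 + 4t^2 + 5t - 5) + 19| < ε.
(-5t^3 + 4t^2 + 5t - 5) + 19 = -5t^3 + 4t^2 + 5t + 14 = (t − 2)(-5t^2 - 6t - 7).
So |(-5t^3 + 4t^2 + 5t - 5) + 19| = |t − 2|·|-5t^2 - 6t - 7|.
Require δ ≤ 1. Then |t − 2| < 1 gives |t| < 3, and by the triangle inequality |-5t^2 - 6t - 7| ≤ 5·3^2 + 6·3 + 7 = 70.
Hence |(-5t^3 + 4t^2 + 5t - 5) + 19| ≤ 70|t − 2| < ε provided |t − 2| < ε/70.
Take δ = min(1, ε/70). Then 0 < |t − 2| < δ gives both |t − 2| < 1 and |t − 2| < ε/70, so |(-5t^3 + 4t^2 + 5t - 5) + 19| < ε.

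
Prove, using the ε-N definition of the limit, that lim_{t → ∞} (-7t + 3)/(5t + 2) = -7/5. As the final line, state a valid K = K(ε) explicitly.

K = (29/25)/ε

Fix ε > 0. We seek K > 0 such that t > K implies |(-7t + 3)/(5t + 2) + 7/5| < ε.
(-7t + 3)/(5t + 2) + 7/5 = (5(-7t + 3) − (-7)(5t + 2)) / (5(5t + 2)) = 29/(5(5t + 2)).
For t > 0 we have 5t + 2 > 5t, so |(-7t + 3)/(5t + 2) + 7/5| = 29/(5(5t + 2)) < 29/(5·5t) = (29/25)/t.
Thus |(-7t + 3)/(5t + 2) + 7/5| < ε whenever t > (29/25)/ε.
Take K = (29/25)/ε. If t > K then |(-7t + 3)/(5t + 2) + 7/5| < (29/25)/t < ε.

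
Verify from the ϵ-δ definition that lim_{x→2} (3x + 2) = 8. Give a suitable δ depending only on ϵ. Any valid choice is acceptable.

Fix ϵ > 0. We need δ > 0 so that 0 < |x − 2| < δ implies |(3x + 2) − 8| < ϵ.
Since (3x + 2) − 8 = 3(x − 2), we have |(3x + 2) − 8| = 3|x − 2|.
Thus it suffices that |x − 2| < ϵ/3.
Choosing δ = ϵ/3 gives |(3x + 2) − 8| = 3|x − 2| < ϵ whenever |x − 2| < δ.

δ = ϵ/3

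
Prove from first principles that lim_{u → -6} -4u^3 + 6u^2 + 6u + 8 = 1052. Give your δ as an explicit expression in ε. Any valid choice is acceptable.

Let ε > 0. We want δ > 0 such that 0 < |u + 6| < δ implies |(-4u^3 + 6u^2 + 6u + 8) − 1052| < ε.
(-4u^3 + 6u^2 + 6u + 8) − 1052 = -4u^3 + 6u^2 + 6u - 1044 = (u + 6)(-4u^2 + 30u - 174).
So |(-4u^3 + 6u^2 + 6u + 8) − 1052| = |u + 6|·|-4u^2 + 30u - 174|.
Assume first that |u + 6| < 1, so |u| < 7. Then |-4u^2 + 30u - 174| ≤ 4·7^2 + 30·7 + 174 = 580.
Hence |(-4u^3 + 6u^2 + 6u + 8) − 1052| ≤ 580|u + 6| < ε provided |u + 6| < ε/580.
Choosing δ = min(1, ε/580) ensures both conditions, hence |(-4u^3 + 6u^2 + 6u + 8) − 1052| < ε.

δ = min(1, ε/580)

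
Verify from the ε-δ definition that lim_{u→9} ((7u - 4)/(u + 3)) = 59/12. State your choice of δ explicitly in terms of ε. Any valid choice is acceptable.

Let ε > 0 be given. We want δ > 0 with 0 < |u − 9| < δ ⇒ |(7u - 4)/(u + 3) − (59/12)| < ε.
Combining over a common denominator, (7u - 4)/(u + 3) − (59/12) = [(7u - 4)·12 − 59·(u + 3)] / [12·(u + 3)] = 25(u − 9) / (12(u + 3)).
So |(7u - 4)/(u + 3) − (59/12)| = 25|u − 9| / (12·|u + 3|).
Restrict δ ≤ 6. Then |u − 9| < 6 gives |u + 3| = |(u − 9) + 12| ≥ 12 − 6 = 6.
Hence |(7u - 4)/(u + 3) − (59/12)| < 25|u − 9|/(12·6) = (25/72)|u − 9|, which is < ε once |u − 9| < (72/25)ε.
Take δ = min(6, (72/25)ε). Then 0 < |u − 9| < δ forces both bounds, so |(7u - 4)/(u + 3) − (59/12)| < ε.

δ = min(6, (72/25)ε)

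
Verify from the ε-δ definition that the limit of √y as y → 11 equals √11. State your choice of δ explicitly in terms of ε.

δ = min(11, √11·ε)

Suppose ε > 0. We want δ > 0 such that 0 < |y − 11| < δ implies |√y − √11| < ε.
Multiplying by the conjugate, |√y − √11| = |y − 11|/(√y + √11).
Restrict δ ≤ 11 so that |y − 11| < 11 forces y > 0, and then √y + √11 > √11.
Hence |√y − √11| < |y − 11|/√11, which is < ε once |y − 11| < √11·ε.
Take δ = min(11, √11·ε). If 0 < |y − 11| < δ then y > 0 and |√y − √11| < |y − 11|/√11 < ε.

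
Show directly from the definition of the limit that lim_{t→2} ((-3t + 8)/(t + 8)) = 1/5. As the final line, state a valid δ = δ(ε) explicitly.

Let ε > 0. We want δ > 0 with 0 < |t − 2| < δ ⇒ |(-3t + 8)/(t + 8) − (1/5)| < ε.
Combining over a common denominator, (-3t + 8)/(t + 8) − (1/5) = [(-3t + 8)·10 − 2·(t + 8)] / [10·(t + 8)] = -32(t − 2) / (10(t + 8)).
So |(-3t + 8)/(t + 8) − (1/5)| = 32|t − 2| / (10·|t + 8|).
Restrict δ ≤ 5. Then |t − 2| < 5 gives |t + 8| = |(t − 2) + 10| ≥ 10 − 5 = 5.
Hence |(-3t + 8)/(t + 8) − (1/5)| < 32|t − 2|/(10·5) = (16/25)|t − 2|, which is < ε once |t − 2| < (25/16)ε.
Take δ = min(5, (25/16)ε). Then 0 < |t − 2| < δ forces both bounds, so |(-3t + 8)/(t + 8) − (1/5)| < ε.

δ = min(5, (25/16)ε)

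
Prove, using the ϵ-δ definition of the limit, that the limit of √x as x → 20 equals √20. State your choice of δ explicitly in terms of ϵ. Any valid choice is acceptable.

δ = min(20, √20·ϵ)

Suppose ϵ > 0. We want δ > 0 such that 0 < |x − 20| < δ implies |√x − √20| < ϵ.
Multiplying by the conjugate, |√x − √20| = |x − 20|/(√x + √20).
Restrict δ ≤ 20 so that |x − 20| < 20 forces x > 0, and then √x + √20 > √20.
Hence |√x − √20| < |x − 20|/√20, which is < ϵ once |x − 20| < √20·ϵ.
Take δ = min(20, √20·ϵ). If 0 < |x − 20| < δ then x > 0 and |√x − √20| < |x − 20|/√20 < ϵ.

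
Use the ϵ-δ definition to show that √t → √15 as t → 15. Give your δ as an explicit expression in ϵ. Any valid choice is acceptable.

δ = min(15, √15·ϵ)

Let ϵ > 0 be given. We want δ > 0 such that 0 < |t − 15| < δ implies |√t − √15| < ϵ.
Rationalise: √t − √15 = (t − 15)/(√t + √15), so |√t − √15| = |t − 15|/(√t + √15).
Restrict δ ≤ 15 so that |t − 15| < 15 forces t > 0, and then √t + √15 > √15.
Hence |√t − √15| < |t − 15|/√15, which is < ϵ once |t − 15| < √15·ϵ.
Take δ = min(15, √15·ϵ). If 0 < |t − 15| < δ then t > 0 and |√t − √15| < |t − 15|/√15 < ϵ.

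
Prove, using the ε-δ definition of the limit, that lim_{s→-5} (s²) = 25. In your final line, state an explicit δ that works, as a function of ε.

δ = min(1, ε/11)

Let ε > 0. We seek δ > 0 with 0 < |s + 5| < δ ⇒ |s² − 25| < ε.
Factor: s² − 25 = (s + 5)(s - 5), so |s² − 25| = |s + 5|·|s - 5|.
Impose δ ≤ 1 so that |s| < 6; then |s - 5| ≤ 11.
Hence |s² − 25| ≤ 11|s + 5|, which is < ε once |s + 5| < ε/11.
Take δ = min(1, ε/11). If 0 < |s + 5| < δ then both bounds hold and |s² − 25| ≤ 11|s + 5| < 11·(ε/11) = ε.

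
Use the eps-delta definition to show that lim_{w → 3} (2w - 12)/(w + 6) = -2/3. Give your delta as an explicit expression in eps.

Fix eps > 0. We want delta > 0 with 0 < |w − 3| < delta ⇒ |(2w - 12)/(w + 6) + 2/3| < eps.
Combining over a common denominator, (2w - 12)/(w + 6) + 2/3 = [(2w - 12)·9 − (-6)·(w + 6)] / [9·(w + 6)] = 24(w − 3) / (9(w + 6)).
So |(2w - 12)/(w + 6) + 2/3| = 24|w − 3| / (9·|w + 6|).
Restrict delta ≤ 9/2. Then |w − 3| < 9/2 gives |w + 6| = |(w − 3) + 9| ≥ 9 − 9/2 = 9/2.
Hence |(2w - 12)/(w + 6) + 2/3| < 24|w − 3|/(9·(9/2)) = (16/27)|w − 3|, which is < eps once |w − 3| < (27/16)eps.
Take delta = min(9/2, (27/16)eps). Then 0 < |w − 3| < delta forces both bounds, so |(2w - 12)/(w + 6) + 2/3| < eps.

delta = min(9/2, (27/16)eps)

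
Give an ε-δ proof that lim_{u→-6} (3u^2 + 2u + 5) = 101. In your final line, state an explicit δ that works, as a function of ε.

Fix ε > 0. We want δ > 0 such that 0 < |u + 6| < δ implies |(3u^2 + 2u + 5) − 101| < ε.
(3u^2 + 2u + 5) − 101 = 3u^2 + 2u - 96 = (u + 6)(3u - 16).
So |(3u^2 + 2u + 5) − 101| = |u + 6|·|3u - 16|.
Assume first that |u + 6| < 1, so |u| < 7. Then |3u - 16| ≤ 3·7 + 16 = 37.
Hence |(3u^2 + 2u + 5) − 101| ≤ 37|u + 6| < ε provided |u + 6| < ε/37.
Choosing δ = min(1, ε/37) ensures both conditions, hence |(3u^2 + 2u + 5) − 101| < ε.

δ = min(1, ε/37)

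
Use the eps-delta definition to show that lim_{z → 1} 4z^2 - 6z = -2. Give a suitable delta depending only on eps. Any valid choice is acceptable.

delta = min(1, eps/10)

Suppose eps > 0. We want delta > 0 such that 0 < |z − 1| < delta implies |(4z^2 - 6z) + 2| < eps.
(4z^2 - 6z) + 2 = 4z^2 - 6z + 2 = (z − 1)(4z - 2).
So |(4z^2 - 6z) + 2| = |z − 1|·|4z - 2|.
Require delta ≤ 1. Then |z − 1| < 1 gives |z| < 2, and by the triangle inequality |4z - 2| ≤ 4·2 + 2 = 10.
Hence |(4z^2 - 6z) + 2| ≤ 10|z − 1| < eps provided |z − 1| < eps/10.
Take delta = min(1, eps/10). Then 0 < |z − 1| < delta gives both |z − 1| < 1 and |z − 1| < eps/10, so |(4z^2 - 6z) + 2| < eps.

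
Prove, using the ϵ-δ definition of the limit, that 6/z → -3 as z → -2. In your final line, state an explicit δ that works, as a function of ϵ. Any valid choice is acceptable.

Suppose ϵ > 0. We seek δ > 0 such that 0 < |z + 2| < δ implies |6/z + 3| < ϵ.
|6/z + 3| = 6·|-2 − z|/(2·|z|) = 6|z + 2|/(2|z|).
Require δ ≤ 1 so that |z| > 2 − 1 = 1, hence 2|z| > 2.
Then |6/z + 3| < 6|z + 2|/2, which is < ϵ when |z + 2| < (1/3)ϵ.
Take δ = min(1, (1/3)ϵ). Then 0 < |z + 2| < δ gives both |z + 2| < 1 and |z + 2| < (1/3)ϵ, so |6/z + 3| < ϵ.

δ = min(1, (1/3)ϵ)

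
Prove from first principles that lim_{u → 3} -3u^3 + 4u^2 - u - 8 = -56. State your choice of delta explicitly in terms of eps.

delta = min(1, eps/84)

Let eps > 0. We want delta > 0 such that 0 < |u − 3| < delta implies |(-3u^3 + 4u^2 - u - 8) + 56| < eps.
(-3u^3 + 4u^2 - u - 8) + 56 = -3u^3 + 4u^2 - u + 48 = (u − 3)(-3u^2 - 5u - 16).
So |(-3u^3 + 4u^2 - u - 8) + 56| = |u − 3|·|-3u^2 - 5u - 16|.
Require delta ≤ 1. Then |u − 3| < 1 gives |u| < 4, and by the triangle inequality |-3u^2 - 5u - 16| ≤ 3·4^2 + 5·4 + 16 = 84.
Hence |(-3u^3 + 4u^2 - u - 8) + 56| ≤ 84|u − 3| < eps provided |u − 3| < eps/84.
Take delta = min(1, eps/84). Then 0 < |u − 3| < delta gives both |u − 3| < 1 and |u − 3| < eps/84, so |(-3u^3 + 4u^2 - u - 8) + 56| < eps.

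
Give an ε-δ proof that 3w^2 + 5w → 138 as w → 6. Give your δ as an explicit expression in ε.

Suppose ε > 0. We want δ > 0 such that 0 < |w − 6| < δ implies |(3w^2 + 5w) − 138| < ε.
(3w^2 + 5w) − 138 = 3w^2 + 5w - 138 = (w − 6)(3w + 23).
So |(3w^2 + 5w) − 138| = |w − 6|·|3w + 23|.
Require δ ≤ 2. Then |w − 6| < 2 gives |w| < 8, and by the triangle inequality |3w + 23| ≤ 3·8 + 23 = 47.
Hence |(3w^2 + 5w) − 138| ≤ 47|w − 6| < ε provided |w − 6| < ε/47.
Choosing δ = min(2, ε/47) ensures both conditions, hence |(3w^2 + 5w) − 138| < ε.

δ = min(2, ε/47)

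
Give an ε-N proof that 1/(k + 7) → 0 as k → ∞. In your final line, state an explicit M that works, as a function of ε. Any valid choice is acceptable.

Let ε > 0. For k ≥ 1, |1/(k + 7) − 0| = 1/(k + 7) ≤ 1/k.
We need 1/k < ε, i.e. k > 1/ε.
Take M = 1/ε. If k > M then |1/(k + 7)| ≤ 1/k < ε.

M = 1/ε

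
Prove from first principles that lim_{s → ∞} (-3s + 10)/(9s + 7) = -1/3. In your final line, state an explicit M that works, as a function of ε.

M = (37/27)/ε

Fix ε > 0. We seek M > 0 such that s > M implies |(-3s + 10)/(9s + 7) + 1/3| < ε.
(-3s + 10)/(9s + 7) + 1/3 = (9(-3s + 10) − (-3)(9s + 7)) / (9(9s + 7)) = 111/(9(9s + 7)).
For s > 0 we have 9s + 7 > 9s, so |(-3s + 10)/(9s + 7) + 1/3| = 111/(9(9s + 7)) < 111/(9·9s) = (37/27)/s.
Thus |(-3s + 10)/(9s + 7) + 1/3| < ε whenever s > (37/27)/ε.
Take M = (37/27)/ε. If s > M then |(-3s + 10)/(9s + 7) + 1/3| < (37/27)/s < ε.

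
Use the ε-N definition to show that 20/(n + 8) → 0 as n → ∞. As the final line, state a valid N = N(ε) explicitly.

N = 20/ε

Let ε > 0. For n ≥ 1, |20/(n + 8) − 0| = 20/(n + 8) ≤ 20/n.
We need 20/n < ε, i.e. n > 20/ε.
Take N = 20/ε. If n > N then |20/(n + 8)| ≤ 20/n < ε.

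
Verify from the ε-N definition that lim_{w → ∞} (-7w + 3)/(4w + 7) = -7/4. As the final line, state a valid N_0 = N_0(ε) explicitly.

Let ε > 0 be given. We seek N_0 > 0 such that w > N_0 implies |(-7w + 3)/(4w + 7) + 7/4| < ε.
(-7w + 3)/(4w + 7) + 7/4 = (4(-7w + 3) − (-7)(4w + 7)) / (4(4w + 7)) = 61/(4(4w + 7)).
For w > 0 we have 4w + 7 > 4w, so |(-7w + 3)/(4w + 7) + 7/4| = 61/(4(4w + 7)) < 61/(4·4w) = (61/16)/w.
Thus |(-7w + 3)/(4w + 7) + 7/4| < ε whenever w > (61/16)/ε.
Take N_0 = (61/16)/ε. If w > N_0 then |(-7w + 3)/(4w + 7) + 7/4| < (61/16)/w < ε.

N_0 = (61/16)/ε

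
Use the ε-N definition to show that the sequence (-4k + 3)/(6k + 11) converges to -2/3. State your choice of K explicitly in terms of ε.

Suppose ε > 0. For k ≥ 1, |(-4k + 3)/(6k + 11) + 2/3| = |62|/(6(6k + 11)) = 62/(6(6k + 11)).
Since 6k + 11 ≥ 6k for k ≥ 1, this is ≤ 62/(6·6k) = (31/18)/k.
So |(-4k + 3)/(6k + 11) + 2/3| < ε whenever k > (31/18)/ε.
Take K = (31/18)/ε. If k > K then |(-4k + 3)/(6k + 11) + 2/3| ≤ (31/18)/k < ε.

K = (31/18)/ε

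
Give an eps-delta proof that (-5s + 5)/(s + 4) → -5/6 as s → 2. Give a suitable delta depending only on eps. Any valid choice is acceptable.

delta = min(3, (18/25)eps)

Let eps > 0. We want delta > 0 with 0 < |s − 2| < delta ⇒ |(-5s + 5)/(s + 4) + 5/6| < eps.
Combining over a common denominator, (-5s + 5)/(s + 4) + 5/6 = [(-5s + 5)·6 − (-5)·(s + 4)] / [6·(s + 4)] = -25(s − 2) / (6(s + 4)).
So |(-5s + 5)/(s + 4) + 5/6| = 25|s − 2| / (6·|s + 4|).
Require delta ≤ 3, so |s + 4| ≥ |6| − |s − 2| > 6 − 3 = 3.
Hence |(-5s + 5)/(s + 4) + 5/6| < 25|s − 2|/(6·3) = (25/18)|s − 2|, which is < eps once |s − 2| < (18/25)eps.
Take delta = min(3, (18/25)eps). Then 0 < |s − 2| < delta forces both bounds, so |(-5s + 5)/(s + 4) + 5/6| < eps.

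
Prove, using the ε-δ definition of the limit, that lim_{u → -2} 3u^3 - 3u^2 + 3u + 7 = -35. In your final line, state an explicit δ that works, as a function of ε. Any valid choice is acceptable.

Let ε > 0 be given. We want δ > 0 such that 0 < |u + 2| < δ implies |(3u^3 - 3u^2 + 3u + 7) + 35| < ε.
(3u^3 - 3u^2 + 3u + 7) + 35 = 3u^3 - 3u^2 + 3u + 42 = (u + 2)(3u^2 - 9u + 21).
So |(3u^3 - 3u^2 + 3u + 7) + 35| = |u + 2|·|3u^2 - 9u + 21|.
Assume first that |u + 2| < 1, so |u| < 3. Then |3u^2 - 9u + 21| ≤ 3·3^2 + 9·3 + 21 = 75.
Hence |(3u^3 - 3u^2 + 3u + 7) + 35| ≤ 75|u + 2| < ε provided |u + 2| < ε/75.
Choosing δ = min(1, ε/75) ensures both conditions, hence |(3u^3 - 3u^2 + 3u + 7) + 35| < ε.

δ = min(1, ε/75)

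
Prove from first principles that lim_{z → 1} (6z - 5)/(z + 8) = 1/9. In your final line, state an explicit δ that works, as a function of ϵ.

δ = min(9/2, (81/106)ϵ)

Suppose ϵ > 0. We want δ > 0 with 0 < |z − 1| < δ ⇒ |(6z - 5)/(z + 8) − (1/9)| < ϵ.
Combining over a common denominator, (6z - 5)/(z + 8) − (1/9) = [(6z - 5)·9 − 1·(z + 8)] / [9·(z + 8)] = 53(z − 1) / (9(z + 8)).
So |(6z - 5)/(z + 8) − (1/9)| = 53|z − 1| / (9·|z + 8|).
Require δ ≤ 9/2, so |z + 8| ≥ |9| − |z − 1| > 9 − 9/2 = 9/2.
Hence |(6z - 5)/(z + 8) − (1/9)| < 53|z − 1|/(9·(9/2)) = (106/81)|z − 1|, which is < ϵ once |z − 1| < (81/106)ϵ.
Take δ = min(9/2, (81/106)ϵ). Then 0 < |z − 1| < δ forces both bounds, so |(6z - 5)/(z + 8) − (1/9)| < ϵ.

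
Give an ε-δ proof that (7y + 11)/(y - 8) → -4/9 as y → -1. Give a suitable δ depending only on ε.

δ = min(9/2, (81/134)ε)

Fix ε > 0. We want δ > 0 with 0 < |y + 1| < δ ⇒ |(7y + 11)/(y - 8) + 4/9| < ε.
Combining over a common denominator, (7y + 11)/(y - 8) + 4/9 = [(7y + 11)·(-9) − 4·(y - 8)] / [(-9)·(y - 8)] = -67(y + 1) / ((-9)(y - 8)).
So |(7y + 11)/(y - 8) + 4/9| = 67|y + 1| / (9·|y − 8|).
Restrict δ ≤ 9/2. Then |y + 1| < 9/2 gives |y − 8| = |(y + 1) + (-9)| ≥ 9 − 9/2 = 9/2.
Hence |(7y + 11)/(y - 8) + 4/9| < 67|y + 1|/(9·(9/2)) = (134/81)|y + 1|, which is < ε once |y + 1| < (81/134)ε.
Take δ = min(9/2, (81/134)ε). Then 0 < |y + 1| < δ forces both bounds, so |(7y + 11)/(y - 8) + 4/9| < ε.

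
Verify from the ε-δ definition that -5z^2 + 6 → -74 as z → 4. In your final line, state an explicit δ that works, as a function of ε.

δ = min(1, ε/45)

Fix ε > 0. We want δ > 0 such that 0 < |z − 4| < δ implies |(-5z^2 + 6) + 74| < ε.
(-5z^2 + 6) + 74 = -5z^2 + 80 = (z − 4)(-5z - 20).
So |(-5z^2 + 6) + 74| = |z − 4|·|-5z - 20|.
Assume first that |z − 4| < 1, so |z| < 5. Then |-5z - 20| ≤ 5·5 + 20 = 45.
Hence |(-5z^2 + 6) + 74| ≤ 45|z − 4| < ε provided |z − 4| < ε/45.
Take δ = min(1, ε/45). Then 0 < |z − 4| < δ gives both |z − 4| < 1 and |z − 4| < ε/45, so |(-5z^2 + 6) + 74| < ε.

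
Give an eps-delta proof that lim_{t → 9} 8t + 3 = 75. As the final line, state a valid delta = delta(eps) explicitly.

Let eps > 0 be given. We need delta > 0 so that 0 < |t − 9| < delta implies |(8t + 3) − 75| < eps.
Since (8t + 3) − 75 = 8(t − 9), we have |(8t + 3) − 75| = 8|t − 9|.
Thus it suffices that |t − 9| < eps/8.
Choosing delta = eps/8 gives |(8t + 3) − 75| = 8|t − 9| < eps whenever |t − 9| < delta.

delta = eps/8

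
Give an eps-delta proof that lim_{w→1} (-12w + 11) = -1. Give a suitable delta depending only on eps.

delta = eps/12

Suppose eps > 0. We need delta > 0 so that 0 < |w − 1| < delta implies |(-12w + 11) + 1| < eps.
|(-12w + 11) + 1| = |-12w + 12| = 12|w − 1|.
Thus it suffices that |w − 1| < eps/12.
Take delta = eps/12. If 0 < |w − 1| < delta then |(-12w + 11) + 1| = 12|w − 1| < 12·(eps/12) = eps.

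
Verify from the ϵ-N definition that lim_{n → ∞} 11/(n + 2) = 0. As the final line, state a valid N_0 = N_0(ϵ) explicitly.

Let ϵ > 0 be given. For n ≥ 1, |11/(n + 2) − 0| = 11/(n + 2) ≤ 11/n.
We need 11/n < ϵ, i.e. n > 11/ϵ.
Take N_0 = 11/ϵ. If n > N_0 then |11/(n + 2)| ≤ 11/n < ϵ.

N_0 = 11/ϵ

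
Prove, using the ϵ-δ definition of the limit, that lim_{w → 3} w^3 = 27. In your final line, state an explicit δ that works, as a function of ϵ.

Let ϵ > 0 be given. We seek δ > 0 with 0 < |w − 3| < δ ⇒ |w^3 − 27| < ϵ.
Factor: w^3 − 27 = (w − 3)(w^2 + 3w + 9), so |w^3 − 27| = |w − 3|·|w^2 + 3w + 9|.
Impose δ ≤ 1 so that |w| < 4; then |w^2 + 3w + 9| ≤ 37.
Hence |w^3 − 27| ≤ 37|w − 3|, which is < ϵ once |w − 3| < ϵ/37.
Take δ = min(1, ϵ/37). If 0 < |w − 3| < δ then both bounds hold and |w^3 − 27| ≤ 37|w − 3| < 37·(ϵ/37) = ϵ.

δ = min(1, ϵ/37)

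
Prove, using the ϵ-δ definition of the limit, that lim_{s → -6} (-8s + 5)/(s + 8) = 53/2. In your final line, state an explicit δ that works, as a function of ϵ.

Let ϵ > 0 be given. We want δ > 0 with 0 < |s + 6| < δ ⇒ |(-8s + 5)/(s + 8) − (53/2)| < ϵ.
Combining over a common denominator, (-8s + 5)/(s + 8) − (53/2) = [(-8s + 5)·2 − 53·(s + 8)] / [2·(s + 8)] = -69(s + 6) / (2(s + 8)).
So |(-8s + 5)/(s + 8) − (53/2)| = 69|s + 6| / (2·|s + 8|).
Restrict δ ≤ 1. Then |s + 6| < 1 gives |s + 8| = |(s + 6) + 2| ≥ 2 − 1 = 1.
Hence |(-8s + 5)/(s + 8) − (53/2)| < 69|s + 6|/(2·1) = (69/2)|s + 6|, which is < ϵ once |s + 6| < (2/69)ϵ.
Take δ = min(1, (2/69)ϵ). Then 0 < |s + 6| < δ forces both bounds, so |(-8s + 5)/(s + 8) − (53/2)| < ϵ.

δ = min(1, (2/69)ϵ)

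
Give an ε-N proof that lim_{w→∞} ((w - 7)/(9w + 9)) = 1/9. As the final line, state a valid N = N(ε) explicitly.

Let ε > 0. We seek N > 0 such that w > N implies |(w - 7)/(9w + 9) − (1/9)| < ε.
(w - 7)/(9w + 9) − (1/9) = (9(w - 7) − (9w + 9)) / (9(9w + 9)) = -72/(9(9w + 9)).
For w > 0 we have 9w + 9 > 9w, so |(w - 7)/(9w + 9) − (1/9)| = 72/(9(9w + 9)) < 72/(9·9w) = (8/9)/w.
Thus |(w - 7)/(9w + 9) − (1/9)| < ε whenever w > (8/9)/ε.
Take N = (8/9)/ε. If w > N then |(w - 7)/(9w + 9) − (1/9)| < (8/9)/w < ε.

N = (8/9)/ε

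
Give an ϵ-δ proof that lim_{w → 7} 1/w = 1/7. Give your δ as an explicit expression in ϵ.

δ = min(7/2, (49/2)ϵ)

Let ϵ > 0 be given. We seek δ > 0 such that 0 < |w − 7| < δ implies |1/w − (1/7)| < ϵ.
|1/w − (1/7)| = |7 − w|/(7·|w|) = |w − 7|/(7|w|).
Require δ ≤ 7/2 so that |w| > 7 − 7/2 = 7/2, hence 7|w| > 49/2.
Then |1/w − (1/7)| < |w − 7|/(49/2), which is < ϵ when |w − 7| < (49/2)ϵ.
Take δ = min(7/2, (49/2)ϵ). Then 0 < |w − 7| < δ gives both |w − 7| < 7/2 and |w − 7| < (49/2)ϵ, so |1/w − (1/7)| < ϵ.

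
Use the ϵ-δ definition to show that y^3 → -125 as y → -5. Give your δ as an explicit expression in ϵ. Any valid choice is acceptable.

δ = min(1, ϵ/91)

Suppose ϵ > 0. We seek δ > 0 with 0 < |y + 5| < δ ⇒ |y^3 + 125| < ϵ.
Factor: y^3 + 125 = (y + 5)(y^2 - 5y + 25), so |y^3 + 125| = |y + 5|·|y^2 - 5y + 25|.
Restrict δ ≤ 1. Then |y + 5| < 1 gives |y| < 6, so by the triangle inequality |y^2 - 5y + 25| ≤ 6^2 + 5·6 + 25 = 91.
Hence |y^3 + 125| ≤ 91|y + 5|, which is < ϵ once |y + 5| < ϵ/91.
Take δ = min(1, ϵ/91). If 0 < |y + 5| < δ then both bounds hold and |y^3 + 125| ≤ 91|y + 5| < 91·(ϵ/91) = ϵ.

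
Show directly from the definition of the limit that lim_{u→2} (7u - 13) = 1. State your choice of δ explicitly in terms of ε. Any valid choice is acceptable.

δ = ε/7

Let ε > 0 be given. We need δ > 0 so that 0 < |u − 2| < δ implies |(7u - 13) − 1| < ε.
Since (7u - 13) − 1 = 7(u − 2), we have |(7u - 13) − 1| = 7|u − 2|.
Thus it suffices that |u − 2| < ε/7.
Choosing δ = ε/7 gives |(7u - 13) − 1| = 7|u − 2| < ε whenever |u − 2| < δ.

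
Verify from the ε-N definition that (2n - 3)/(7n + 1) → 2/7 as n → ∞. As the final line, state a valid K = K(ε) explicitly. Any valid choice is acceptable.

Let ε > 0 be given. For n ≥ 1, |(2n - 3)/(7n + 1) − (2/7)| = |-23|/(7(7n + 1)) = 23/(7(7n + 1)).
Since 7n + 1 ≥ 7n for n ≥ 1, this is ≤ 23/(7·7n) = (23/49)/n.
So |(2n - 3)/(7n + 1) − (2/7)| < ε whenever n > (23/49)/ε.
Take K = (23/49)/ε. If n > K then |(2n - 3)/(7n + 1) − (2/7)| ≤ (23/49)/n < ε.

K = (23/49)/ε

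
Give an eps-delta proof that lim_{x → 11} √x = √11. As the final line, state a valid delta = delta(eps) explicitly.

Let eps > 0 be given. We want delta > 0 such that 0 < |x − 11| < delta implies |√x − √11| < eps.
Multiplying by the conjugate, |√x − √11| = |x − 11|/(√x + √11).
Restrict delta ≤ 11 so that |x − 11| < 11 forces x > 0, and then √x + √11 > √11.
Hence |√x − √11| < |x − 11|/√11, which is < eps once |x − 11| < √11·eps.
Take delta = min(11, √11·eps). If 0 < |x − 11| < delta then x > 0 and |√x − √11| < |x − 11|/√11 < eps.

delta = min(11, √11·eps)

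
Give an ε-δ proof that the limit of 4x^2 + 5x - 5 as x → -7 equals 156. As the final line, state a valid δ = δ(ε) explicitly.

Suppose ε > 0. We want δ > 0 such that 0 < |x + 7| < δ implies |(4x^2 + 5x - 5) − 156| < ε.
(4x^2 + 5x - 5) − 156 = 4x^2 + 5x - 161 = (x + 7)(4x - 23).
So |(4x^2 + 5x - 5) − 156| = |x + 7|·|4x - 23|.
Require δ ≤ 1. Then |x + 7| < 1 gives |x| < 8, and by the triangle inequality |4x - 23| ≤ 4·8 + 23 = 55.
Hence |(4x^2 + 5x - 5) − 156| ≤ 55|x + 7| < ε provided |x + 7| < ε/55.
Take δ = min(1, ε/55). Then 0 < |x + 7| < δ gives both |x + 7| < 1 and |x + 7| < ε/55, so |(4x^2 + 5x - 5) − 156| < ε.

δ = min(1, ε/55)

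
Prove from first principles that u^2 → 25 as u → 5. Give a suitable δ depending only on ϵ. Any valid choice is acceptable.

δ = min(1, ϵ/11)

Let ϵ > 0. We seek δ > 0 with 0 < |u − 5| < δ ⇒ |u^2 − 25| < ϵ.
Factor: u^2 − 25 = (u − 5)(u + 5), so |u^2 − 25| = |u − 5|·|u + 5|.
Restrict δ ≤ 1. Then |u − 5| < 1 gives |u| < 6, so by the triangle inequality |u + 5| ≤ 6 + 5 = 11.
Hence |u^2 − 25| ≤ 11|u − 5|, which is < ϵ once |u − 5| < ϵ/11.
Take δ = min(1, ϵ/11). If 0 < |u − 5| < δ then both bounds hold and |u^2 − 25| ≤ 11|u − 5| < 11·(ϵ/11) = ϵ.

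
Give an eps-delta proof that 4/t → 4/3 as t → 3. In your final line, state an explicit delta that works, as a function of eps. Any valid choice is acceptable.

delta = min(3/2, (9/8)eps)

Suppose eps > 0. We seek delta > 0 such that 0 < |t − 3| < delta implies |4/t − (4/3)| < eps.
|4/t − (4/3)| = 4·|3 − t|/(3·|t|) = 4|t − 3|/(3|t|).
Restrict delta ≤ 3/2. Then |t − 3| < 3/2 gives |t| > 3/2, so 3|t| > 9/2.
Then |4/t − (4/3)| < 4|t − 3|/(9/2), which is < eps when |t − 3| < (9/8)eps.
Take delta = min(3/2, (9/8)eps). Then 0 < |t − 3| < delta gives both |t − 3| < 3/2 and |t − 3| < (9/8)eps, so |4/t − (4/3)| < eps.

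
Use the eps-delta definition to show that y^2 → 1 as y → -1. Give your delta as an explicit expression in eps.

Let eps > 0. We seek delta > 0 with 0 < |y + 1| < delta ⇒ |y^2 − 1| < eps.
Factor: y^2 − 1 = (y + 1)(y - 1), so |y^2 − 1| = |y + 1|·|y - 1|.
Restrict delta ≤ 1. Then |y + 1| < 1 gives |y| < 2, so by the triangle inequality |y - 1| ≤ 2 + 1 = 3.
Hence |y^2 − 1| ≤ 3|y + 1|, which is < eps once |y + 1| < eps/3.
Take delta = min(1, eps/3). If 0 < |y + 1| < delta then both bounds hold and |y^2 − 1| ≤ 3|y + 1| < 3·(eps/3) = eps.

delta = min(1, eps/3)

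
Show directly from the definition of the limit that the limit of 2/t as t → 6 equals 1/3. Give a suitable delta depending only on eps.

delta = min(3, 9eps)

Suppose eps > 0. We seek delta > 0 such that 0 < |t − 6| < delta implies |2/t − (1/3)| < eps.
|2/t − (1/3)| = 2·|6 − t|/(6·|t|) = 2|t − 6|/(6|t|).
Restrict delta ≤ 3. Then |t − 6| < 3 gives |t| > 3, so 6|t| > 18.
Then |2/t − (1/3)| < 2|t − 6|/18, which is < eps when |t − 6| < 9eps.
Take delta = min(3, 9eps). Then 0 < |t − 6| < delta gives both |t − 6| < 3 and |t − 6| < 9eps, so |2/t − (1/3)| < eps.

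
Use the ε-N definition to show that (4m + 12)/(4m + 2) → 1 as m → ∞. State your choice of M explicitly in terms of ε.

Let ε > 0. For m ≥ 1, |(4m + 12)/(4m + 2) − 1| = |40|/(4(4m + 2)) = 40/(4(4m + 2)).
Since 4m + 2 ≥ 4m for m ≥ 1, this is ≤ 40/(4·4m) = (5/2)/m.
So |(4m + 12)/(4m + 2) − 1| < ε whenever m > (5/2)/ε.
Take M = (5/2)/ε. If m > M then |(4m + 12)/(4m + 2) − 1| ≤ (5/2)/m < ε.

M = (5/2)/ε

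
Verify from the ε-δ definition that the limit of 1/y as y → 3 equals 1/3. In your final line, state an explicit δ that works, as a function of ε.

Let ε > 0. We seek δ > 0 such that 0 < |y − 3| < δ implies |1/y − (1/3)| < ε.
|1/y − (1/3)| = |3 − y|/(3·|y|) = |y − 3|/(3|y|).
Require δ ≤ 3/2 so that |y| > 3 − 3/2 = 3/2, hence 3|y| > 9/2.
Then |1/y − (1/3)| < |y − 3|/(9/2), which is < ε when |y − 3| < (9/2)ε.
Take δ = min(3/2, (9/2)ε). Then 0 < |y − 3| < δ gives both |y − 3| < 3/2 and |y − 3| < (9/2)ε, so |1/y − (1/3)| < ε.

δ = min(3/2, (9/2)ε)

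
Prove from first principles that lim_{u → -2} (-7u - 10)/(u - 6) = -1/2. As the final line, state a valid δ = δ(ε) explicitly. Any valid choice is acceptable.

Let ε > 0. We want δ > 0 with 0 < |u + 2| < δ ⇒ |(-7u - 10)/(u - 6) + 1/2| < ε.
Combining over a common denominator, (-7u - 10)/(u - 6) + 1/2 = [(-7u - 10)·(-8) − 4·(u - 6)] / [(-8)·(u - 6)] = 52(u + 2) / ((-8)(u - 6)).
So |(-7u - 10)/(u - 6) + 1/2| = 52|u + 2| / (8·|u − 6|).
Restrict δ ≤ 4. Then |u + 2| < 4 gives |u − 6| = |(u + 2) + (-8)| ≥ 8 − 4 = 4.
Hence |(-7u - 10)/(u - 6) + 1/2| < 52|u + 2|/(8·4) = (13/8)|u + 2|, which is < ε once |u + 2| < (8/13)ε.
Take δ = min(4, (8/13)ε). Then 0 < |u + 2| < δ forces both bounds, so |(-7u - 10)/(u - 6) + 1/2| < ε.

δ = min(4, (8/13)ε)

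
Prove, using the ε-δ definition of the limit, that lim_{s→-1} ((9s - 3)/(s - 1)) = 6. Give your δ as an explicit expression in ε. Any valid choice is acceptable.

Fix ε > 0. We want δ > 0 with 0 < |s + 1| < δ ⇒ |(9s - 3)/(s - 1) − 6| < ε.
Combining over a common denominator, (9s - 3)/(s - 1) − 6 = [(9s - 3)·(-2) − (-12)·(s - 1)] / [(-2)·(s - 1)] = -6(s + 1) / ((-2)(s - 1)).
So |(9s - 3)/(s - 1) − 6| = 6|s + 1| / (2·|s − 1|).
Restrict δ ≤ 1. Then |s + 1| < 1 gives |s − 1| = |(s + 1) + (-2)| ≥ 2 − 1 = 1.
Hence |(9s - 3)/(s - 1) − 6| < 6|s + 1|/(2·1) = 3|s + 1|, which is < ε once |s + 1| < (1/3)ε.
Take δ = min(1, (1/3)ε). Then 0 < |s + 1| < δ forces both bounds, so |(9s - 3)/(s - 1) − 6| < ε.

δ = min(1, (1/3)ε)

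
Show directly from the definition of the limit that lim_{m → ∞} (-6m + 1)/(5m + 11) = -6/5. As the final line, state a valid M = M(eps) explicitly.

M = (71/25)/eps

Let eps > 0 be given. For m ≥ 1, |(-6m + 1)/(5m + 11) + 6/5| = |71|/(5(5m + 11)) = 71/(5(5m + 11)).
Since 5m + 11 ≥ 5m for m ≥ 1, this is ≤ 71/(5·5m) = (71/25)/m.
So |(-6m + 1)/(5m + 11) + 6/5| < eps whenever m > (71/25)/eps.
Take M = (71/25)/eps. If m > M then |(-6m + 1)/(5m + 11) + 6/5| ≤ (71/25)/m < eps.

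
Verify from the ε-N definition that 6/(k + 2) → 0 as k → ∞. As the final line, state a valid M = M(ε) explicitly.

M = 6/ε

Let ε > 0 be given. For k ≥ 1, |6/(k + 2) − 0| = 6/(k + 2) ≤ 6/k.
We need 6/k < ε, i.e. k > 6/ε.
Take M = 6/ε. If k > M then |6/(k + 2)| ≤ 6/k < ε.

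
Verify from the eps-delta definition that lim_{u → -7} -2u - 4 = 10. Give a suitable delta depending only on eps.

Let eps > 0. We need delta > 0 so that 0 < |u + 7| < delta implies |(-2u - 4) − 10| < eps.
Since (-2u - 4) − 10 = -2(u + 7), we have |(-2u - 4) − 10| = 2|u + 7|.
Thus it suffices that |u + 7| < eps/2.
Take delta = eps/2. If 0 < |u + 7| < delta then |(-2u - 4) − 10| = 2|u + 7| < 2·(eps/2) = eps.

delta = eps/2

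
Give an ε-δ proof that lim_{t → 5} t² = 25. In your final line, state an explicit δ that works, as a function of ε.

δ = min(1, ε/11)

Let ε > 0 be given. We seek δ > 0 with 0 < |t − 5| < δ ⇒ |t² − 25| < ε.
Factor: t² − 25 = (t − 5)(t + 5), so |t² − 25| = |t − 5|·|t + 5|.
Impose δ ≤ 1 so that |t| < 6; then |t + 5| ≤ 11.
Hence |t² − 25| ≤ 11|t − 5|, which is < ε once |t − 5| < ε/11.
Take δ = min(1, ε/11). If 0 < |t − 5| < δ then both bounds hold and |t² − 25| ≤ 11|t − 5| < 11·(ε/11) = ε.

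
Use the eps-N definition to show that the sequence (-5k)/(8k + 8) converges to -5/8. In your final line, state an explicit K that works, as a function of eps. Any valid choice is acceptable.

Let eps > 0 be given. For k ≥ 1, |(-5k)/(8k + 8) + 5/8| = |40|/(8(8k + 8)) = 40/(8(8k + 8)).
Since 8k + 8 ≥ 8k for k ≥ 1, this is ≤ 40/(8·8k) = (5/8)/k.
So |(-5k)/(8k + 8) + 5/8| < eps whenever k > (5/8)/eps.
Take K = (5/8)/eps. If k > K then |(-5k)/(8k + 8) + 5/8| ≤ (5/8)/k < eps.

K = (5/8)/eps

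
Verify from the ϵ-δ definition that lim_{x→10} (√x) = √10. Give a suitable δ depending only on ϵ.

δ = min(10, √10·ϵ)

Fix ϵ > 0. We want δ > 0 such that 0 < |x − 10| < δ implies |√x − √10| < ϵ.
Rationalise: √x − √10 = (x − 10)/(√x + √10), so |√x − √10| = |x − 10|/(√x + √10).
Restrict δ ≤ 10 so that |x − 10| < 10 forces x > 0, and then √x + √10 > √10.
Hence |√x − √10| < |x − 10|/√10, which is < ϵ once |x − 10| < √10·ϵ.
Take δ = min(10, √10·ϵ). If 0 < |x − 10| < δ then x > 0 and |√x − √10| < |x − 10|/√10 < ϵ.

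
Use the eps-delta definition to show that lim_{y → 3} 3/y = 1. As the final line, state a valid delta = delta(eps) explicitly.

delta = min(3/2, (3/2)eps)

Fix eps > 0. We seek delta > 0 such that 0 < |y − 3| < delta implies |3/y − 1| < eps.
|3/y − 1| = 3·|3 − y|/(3·|y|) = 3|y − 3|/(3|y|).
Require delta ≤ 3/2 so that |y| > 3 − 3/2 = 3/2, hence 3|y| > 9/2.
Then |3/y − 1| < 3|y − 3|/(9/2), which is < eps when |y − 3| < (3/2)eps.
Take delta = min(3/2, (3/2)eps). Then 0 < |y − 3| < delta gives both |y − 3| < 3/2 and |y − 3| < (3/2)eps, so |3/y − 1| < eps.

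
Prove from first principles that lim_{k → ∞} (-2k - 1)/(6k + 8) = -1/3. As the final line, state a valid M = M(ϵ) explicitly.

M = (5/18)/ϵ

Let ϵ > 0 be given. For k ≥ 1, |(-2k - 1)/(6k + 8) + 1/3| = |10|/(6(6k + 8)) = 10/(6(6k + 8)).
Since 6k + 8 ≥ 6k for k ≥ 1, this is ≤ 10/(6·6k) = (5/18)/k.
So |(-2k - 1)/(6k + 8) + 1/3| < ϵ whenever k > (5/18)/ϵ.
Take M = (5/18)/ϵ. If k > M then |(-2k - 1)/(6k + 8) + 1/3| ≤ (5/18)/k < ϵ.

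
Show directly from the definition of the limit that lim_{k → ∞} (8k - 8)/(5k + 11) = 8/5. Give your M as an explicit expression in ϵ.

M = (128/25)/ϵ

Let ϵ > 0. For k ≥ 1, |(8k - 8)/(5k + 11) − (8/5)| = |-128|/(5(5k + 11)) = 128/(5(5k + 11)).
Since 5k + 11 ≥ 5k for k ≥ 1, this is ≤ 128/(5·5k) = (128/25)/k.
So |(8k - 8)/(5k + 11) − (8/5)| < ϵ whenever k > (128/25)/ϵ.
Take M = (128/25)/ϵ. If k > M then |(8k - 8)/(5k + 11) − (8/5)| ≤ (128/25)/k < ϵ.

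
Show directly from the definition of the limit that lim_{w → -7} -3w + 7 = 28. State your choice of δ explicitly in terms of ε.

δ = ε/3

Let ε > 0. We need δ > 0 so that 0 < |w + 7| < δ implies |(-3w + 7) − 28| < ε.
Since (-3w + 7) − 28 = -3(w + 7), we have |(-3w + 7) − 28| = 3|w + 7|.
Thus it suffices that |w + 7| < ε/3.
Choosing δ = ε/3 gives |(-3w + 7) − 28| = 3|w + 7| < ε whenever |w + 7| < δ.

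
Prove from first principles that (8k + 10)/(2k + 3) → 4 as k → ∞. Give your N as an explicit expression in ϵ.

N = 1/ϵ

Fix ϵ > 0. For k ≥ 1, |(8k + 10)/(2k + 3) − 4| = |-4|/(2(2k + 3)) = 4/(2(2k + 3)).
Since 2k + 3 ≥ 2k for k ≥ 1, this is ≤ 4/(2·2k) = 1/k.
So |(8k + 10)/(2k + 3) − 4| < ϵ whenever k > 1/ϵ.
Take N = 1/ϵ. If k > N then |(8k + 10)/(2k + 3) − 4| ≤ 1/k < ϵ.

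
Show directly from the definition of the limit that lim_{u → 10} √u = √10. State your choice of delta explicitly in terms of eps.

Suppose eps > 0. We want delta > 0 such that 0 < |u − 10| < delta implies |√u − √10| < eps.
Multiplying by the conjugate, |√u − √10| = |u − 10|/(√u + √10).
Restrict delta ≤ 10 so that |u − 10| < 10 forces u > 0, and then √u + √10 > √10.
Hence |√u − √10| < |u − 10|/√10, which is < eps once |u − 10| < √10·eps.
Take delta = min(10, √10·eps). If 0 < |u − 10| < delta then u > 0 and |√u − √10| < |u − 10|/√10 < eps.

delta = min(10, √10·eps)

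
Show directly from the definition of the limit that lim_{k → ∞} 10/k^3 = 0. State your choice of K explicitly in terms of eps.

Fix eps > 0. For k ≥ 1, |10/k^3 − 0| = 10/k^3.
10/k^3 < eps ⇔ k^3 > 10/eps ⇔ k > (10/eps)^{1/3}.
Take K = (10/eps)^{1/3}. Then k > K implies 10/k^3 < eps.

K = (10/eps)^{1/3}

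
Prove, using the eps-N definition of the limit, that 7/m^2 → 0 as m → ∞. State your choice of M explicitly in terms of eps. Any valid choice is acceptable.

Fix eps > 0. For m ≥ 1, |7/m^2 − 0| = 7/m^2.
7/m^2 < eps ⇔ m^2 > 7/eps ⇔ m > (7/eps)^{1/2}.
Take M = (7/eps)^{1/2}. Then m > M implies 7/m^2 < eps.

M = (7/eps)^{1/2}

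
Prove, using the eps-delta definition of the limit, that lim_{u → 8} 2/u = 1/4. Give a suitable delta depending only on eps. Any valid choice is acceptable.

Let eps > 0. We seek delta > 0 such that 0 < |u − 8| < delta implies |2/u − (1/4)| < eps.
|2/u − (1/4)| = 2·|8 − u|/(8·|u|) = 2|u − 8|/(8|u|).
Require delta ≤ 4 so that |u| > 8 − 4 = 4, hence 8|u| > 32.
Then |2/u − (1/4)| < 2|u − 8|/32, which is < eps when |u − 8| < 16eps.
Take delta = min(4, 16eps). Then 0 < |u − 8| < delta gives both |u − 8| < 4 and |u − 8| < 16eps, so |2/u − (1/4)| < eps.

delta = min(4, 16eps)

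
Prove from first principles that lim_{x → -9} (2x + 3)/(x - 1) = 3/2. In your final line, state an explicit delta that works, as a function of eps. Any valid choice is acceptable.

delta = min(5, 10eps)

Fix eps > 0. We want delta > 0 with 0 < |x + 9| < delta ⇒ |(2x + 3)/(x - 1) − (3/2)| < eps.
Combining over a common denominator, (2x + 3)/(x - 1) − (3/2) = [(2x + 3)·(-10) − (-15)·(x - 1)] / [(-10)·(x - 1)] = -5(x + 9) / ((-10)(x - 1)).
So |(2x + 3)/(x - 1) − (3/2)| = 5|x + 9| / (10·|x − 1|).
Require delta ≤ 5, so |x − 1| ≥ |-10| − |x + 9| > 10 − 5 = 5.
Hence |(2x + 3)/(x - 1) − (3/2)| < 5|x + 9|/(10·5) = (1/10)|x + 9|, which is < eps once |x + 9| < 10eps.
Take delta = min(5, 10eps). Then 0 < |x + 9| < delta forces both bounds, so |(2x + 3)/(x - 1) − (3/2)| < eps.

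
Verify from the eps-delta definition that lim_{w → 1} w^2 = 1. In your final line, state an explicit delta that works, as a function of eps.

Fix eps > 0. We seek delta > 0 with 0 < |w − 1| < delta ⇒ |w^2 − 1| < eps.
Factor: w^2 − 1 = (w − 1)(w + 1), so |w^2 − 1| = |w − 1|·|w + 1|.
Restrict delta ≤ 2. Then |w − 1| < 2 gives |w| < 3, so by the triangle inequality |w + 1| ≤ 3 + 1 = 4.
Hence |w^2 − 1| ≤ 4|w − 1|, which is < eps once |w − 1| < eps/4.
Take delta = min(2, eps/4). If 0 < |w − 1| < delta then both bounds hold and |w^2 − 1| ≤ 4|w − 1| < 4·(eps/4) = eps.

delta = min(2, eps/4)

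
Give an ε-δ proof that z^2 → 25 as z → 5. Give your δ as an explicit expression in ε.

δ = min(2, ε/12)

Let ε > 0. We seek δ > 0 with 0 < |z − 5| < δ ⇒ |z^2 − 25| < ε.
Factor: z^2 − 25 = (z − 5)(z + 5), so |z^2 − 25| = |z − 5|·|z + 5|.
Impose δ ≤ 2 so that |z| < 7; then |z + 5| ≤ 12.
Hence |z^2 − 25| ≤ 12|z − 5|, which is < ε once |z − 5| < ε/12.
Take δ = min(2, ε/12). If 0 < |z − 5| < δ then both bounds hold and |z^2 − 25| ≤ 12|z − 5| < 12·(ε/12) = ε.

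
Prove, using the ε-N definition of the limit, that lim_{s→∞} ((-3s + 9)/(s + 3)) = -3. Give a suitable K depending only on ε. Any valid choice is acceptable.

K = 18/ε

Let ε > 0 be given. We seek K > 0 such that s > K implies |(-3s + 9)/(s + 3) + 3| < ε.
(-3s + 9)/(s + 3) + 3 = ((-3s + 9) − (-3)(s + 3)) / ((s + 3)) = 18/((s + 3)).
For s > 0 we have s + 3 > s, so |(-3s + 9)/(s + 3) + 3| = 18/((s + 3)) < 18/(s) = 18/s.
Thus |(-3s + 9)/(s + 3) + 3| < ε whenever s > 18/ε.
Take K = 18/ε. If s > K then |(-3s + 9)/(s + 3) + 3| < 18/s < ε.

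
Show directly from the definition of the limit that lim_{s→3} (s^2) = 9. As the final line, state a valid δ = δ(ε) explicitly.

δ = min(1, ε/7)

Let ε > 0 be given. We seek δ > 0 with 0 < |s − 3| < δ ⇒ |s^2 − 9| < ε.
Factor: s^2 − 9 = (s − 3)(s + 3), so |s^2 − 9| = |s − 3|·|s + 3|.
Restrict δ ≤ 1. Then |s − 3| < 1 gives |s| < 4, so by the triangle inequality |s + 3| ≤ 4 + 3 = 7.
Hence |s^2 − 9| ≤ 7|s − 3|, which is < ε once |s − 3| < ε/7.
Take δ = min(1, ε/7). If 0 < |s − 3| < δ then both bounds hold and |s^2 − 9| ≤ 7|s − 3| < 7·(ε/7) = ε.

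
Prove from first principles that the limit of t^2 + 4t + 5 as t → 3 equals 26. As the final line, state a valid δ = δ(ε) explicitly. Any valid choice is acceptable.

Let ε > 0. We want δ > 0 such that 0 < |t − 3| < δ implies |(t^2 + 4t + 5) − 26| < ε.
(t^2 + 4t + 5) − 26 = t^2 + 4t - 21 = (t − 3)(t + 7).
So |(t^2 + 4t + 5) − 26| = |t − 3|·|t + 7|.
Require δ ≤ 1. Then |t − 3| < 1 gives |t| < 4, and by the triangle inequality |t + 7| ≤ 4 + 7 = 11.
Hence |(t^2 + 4t + 5) − 26| ≤ 11|t − 3| < ε provided |t − 3| < ε/11.
Choosing δ = min(1, ε/11) ensures both conditions, hence |(t^2 + 4t + 5) − 26| < ε.

δ = min(1, ε/11)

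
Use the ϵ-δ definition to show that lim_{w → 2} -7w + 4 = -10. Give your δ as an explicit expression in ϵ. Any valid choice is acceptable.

δ = ϵ/7

Let ϵ > 0. We need δ > 0 so that 0 < |w − 2| < δ implies |(-7w + 4) + 10| < ϵ.
|(-7w + 4) + 10| = |-7w + 14| = 7|w − 2|.
Thus it suffices that |w − 2| < ϵ/7.
Choosing δ = ϵ/7 gives |(-7w + 4) + 10| = 7|w − 2| < ϵ whenever |w − 2| < δ.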